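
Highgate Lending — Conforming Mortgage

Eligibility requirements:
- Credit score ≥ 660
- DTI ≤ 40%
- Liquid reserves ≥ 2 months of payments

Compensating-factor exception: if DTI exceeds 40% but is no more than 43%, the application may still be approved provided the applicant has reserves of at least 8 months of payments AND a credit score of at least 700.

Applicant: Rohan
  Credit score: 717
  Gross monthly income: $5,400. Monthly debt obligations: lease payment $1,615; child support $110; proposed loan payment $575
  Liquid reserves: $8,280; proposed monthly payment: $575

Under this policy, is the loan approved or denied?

Approved

Credit score 717 ≥ 660 (meets base)
Total debts = (1,615 + 110 + 575) = 2,300. DTI: 2,300 ÷ 5,400 = 42.6%, over the 40% base limit.
Reserves = 8,280/575 = 14.4 months ≥ 2
42.6% falls in the override range (40%–43%), so the compensating-factor test applies.
Override check — reserves: 14.4 mo (ok); score: 717 (ok).
Both override conditions satisfied; DTI exception granted.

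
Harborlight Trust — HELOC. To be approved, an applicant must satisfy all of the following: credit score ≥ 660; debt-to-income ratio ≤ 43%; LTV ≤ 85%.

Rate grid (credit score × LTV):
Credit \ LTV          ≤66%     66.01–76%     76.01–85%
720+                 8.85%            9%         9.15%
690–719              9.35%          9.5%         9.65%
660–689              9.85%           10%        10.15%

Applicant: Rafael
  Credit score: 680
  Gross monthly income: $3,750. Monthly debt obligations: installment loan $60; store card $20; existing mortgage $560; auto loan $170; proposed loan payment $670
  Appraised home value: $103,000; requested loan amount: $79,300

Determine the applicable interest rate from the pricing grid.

10.15%

Credit score 680 ≥ 660; Total monthly debts = (60 + 20 + 560 + 170 + 670) = 1,480. DTI: 1,480 ÷ 3,750 = 39.5%, within the 43% cap
Loan-to-value = 79,300/103,000 = 77% — pass (85% max)
Row: 680 falls in 660–689. Column: 77% falls in 76.01–85%. Rate = 10.15%.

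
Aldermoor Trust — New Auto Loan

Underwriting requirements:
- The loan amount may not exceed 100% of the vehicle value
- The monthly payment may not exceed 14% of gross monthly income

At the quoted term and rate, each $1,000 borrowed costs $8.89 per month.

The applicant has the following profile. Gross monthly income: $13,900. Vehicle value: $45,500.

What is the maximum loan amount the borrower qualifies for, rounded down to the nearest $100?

$45,500

Payment cap: 14% × $13,900 = $1,946/month.
At $8.89 per $1,000, that supports 1,946/8.89 × 1,000 ≈ $218,897 → $218,800.
LTV cap: 100% × $45,500 = $45,500 → $45,500.
Binding constraint: loan-to-value.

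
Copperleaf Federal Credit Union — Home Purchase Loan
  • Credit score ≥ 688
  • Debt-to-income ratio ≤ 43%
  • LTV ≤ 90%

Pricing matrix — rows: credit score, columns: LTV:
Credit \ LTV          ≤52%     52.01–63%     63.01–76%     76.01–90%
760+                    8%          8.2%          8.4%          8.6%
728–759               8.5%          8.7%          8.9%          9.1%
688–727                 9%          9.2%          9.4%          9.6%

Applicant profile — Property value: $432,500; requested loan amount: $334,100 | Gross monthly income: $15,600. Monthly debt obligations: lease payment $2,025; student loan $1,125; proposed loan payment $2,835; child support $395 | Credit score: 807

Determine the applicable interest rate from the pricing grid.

Credit score 807 ≥ 688; Total monthly debts = (2,025 + 1,125 + 2,835 + 395) = 6,380. DTI = 6,380/15,600 = 40.9% ≤ 43%
LTV: 334,100 ÷ 432,500 = 77.2%, within 90% cap
Row: 807 falls in 760+. Column: 77.2% falls in 76.01–90%. Rate = 8.6%.

8.6%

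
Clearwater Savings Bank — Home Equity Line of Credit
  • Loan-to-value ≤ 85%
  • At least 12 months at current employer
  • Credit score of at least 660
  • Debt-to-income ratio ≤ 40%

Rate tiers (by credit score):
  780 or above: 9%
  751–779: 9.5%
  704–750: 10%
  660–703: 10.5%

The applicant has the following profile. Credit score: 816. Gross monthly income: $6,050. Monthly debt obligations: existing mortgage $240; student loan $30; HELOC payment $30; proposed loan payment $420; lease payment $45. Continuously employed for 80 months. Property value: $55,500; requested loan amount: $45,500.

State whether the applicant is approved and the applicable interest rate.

Credit score 816 ≥ 660 (meets minimum)
Total monthly debts = (240 + 30 + 30 + 420 + 45) = 765. DTI: 765 ÷ 6,050 = 12.6%, within the 40% cap
LTV = 45,500/55,500 = 82% ≤ 85%
Employment 80 ≥ 12 months
All requirements met. Score 816 falls in the 780 or above tier → 9%.

Approved at 9%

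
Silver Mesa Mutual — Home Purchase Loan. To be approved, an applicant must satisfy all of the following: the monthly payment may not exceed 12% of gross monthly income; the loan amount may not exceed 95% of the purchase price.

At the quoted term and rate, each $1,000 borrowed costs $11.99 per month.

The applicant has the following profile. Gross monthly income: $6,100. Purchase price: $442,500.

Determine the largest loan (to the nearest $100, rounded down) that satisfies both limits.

$61,000

Payment cap: 12% × $6,100 = $732/month.
At $11.99 per $1,000, that supports 732/11.99 × 1,000 ≈ $61,050 → $61,000.
LTV cap: 95% × $442,500 = $420,375 → $420,300.
Binding constraint: payment-to-income.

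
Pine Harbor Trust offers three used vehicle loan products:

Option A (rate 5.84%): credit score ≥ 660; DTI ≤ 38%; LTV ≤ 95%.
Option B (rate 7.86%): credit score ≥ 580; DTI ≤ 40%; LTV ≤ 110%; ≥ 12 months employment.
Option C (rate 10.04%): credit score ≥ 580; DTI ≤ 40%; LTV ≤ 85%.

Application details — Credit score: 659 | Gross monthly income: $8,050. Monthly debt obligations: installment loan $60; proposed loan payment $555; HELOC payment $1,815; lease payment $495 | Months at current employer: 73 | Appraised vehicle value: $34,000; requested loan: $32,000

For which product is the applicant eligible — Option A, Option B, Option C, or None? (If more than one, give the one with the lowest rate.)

Total debts = (60 + 555 + 1,815 + 495) = 2,925; DTI = 2,925/8,050 = 36.3%.
LTV = 32,000/34,000 = 94.1%.
Option A: score 659 < 660; DTI 36.3% ≤ 38%; LTV 94.1% ≤ 95% → does not qualify.
Option B: score 659 ≥ 580; DTI 36.3% ≤ 40%; LTV 94.1% ≤ 110%; employment 73 ≥ 12 mo → qualifies.
Option C: score 659 ≥ 580; DTI 36.3% ≤ 40%; LTV 94.1% > 85% → does not qualify.

Option B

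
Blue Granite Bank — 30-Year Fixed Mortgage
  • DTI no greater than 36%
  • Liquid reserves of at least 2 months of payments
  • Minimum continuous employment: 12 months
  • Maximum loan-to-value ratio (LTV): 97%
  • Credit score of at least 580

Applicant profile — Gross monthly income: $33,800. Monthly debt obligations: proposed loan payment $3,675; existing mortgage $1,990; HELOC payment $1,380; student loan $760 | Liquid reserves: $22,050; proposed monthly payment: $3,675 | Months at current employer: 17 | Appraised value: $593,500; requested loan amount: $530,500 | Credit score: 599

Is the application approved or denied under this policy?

Approved

Total monthly debts = (3,675 + 1,990 + 1,380 + 760) = 7,805. DTI = 7,805/33,800 = 23.1% ≤ 36%
Reserves = 22,050/3,675 = 6.0 months ≥ 2
Employment 17 ≥ 12 months
LTV = 530,500/593,500 = 89.4% ≤ 97%
Credit score 599 ≥ 580 (meets)
All criteria satisfied.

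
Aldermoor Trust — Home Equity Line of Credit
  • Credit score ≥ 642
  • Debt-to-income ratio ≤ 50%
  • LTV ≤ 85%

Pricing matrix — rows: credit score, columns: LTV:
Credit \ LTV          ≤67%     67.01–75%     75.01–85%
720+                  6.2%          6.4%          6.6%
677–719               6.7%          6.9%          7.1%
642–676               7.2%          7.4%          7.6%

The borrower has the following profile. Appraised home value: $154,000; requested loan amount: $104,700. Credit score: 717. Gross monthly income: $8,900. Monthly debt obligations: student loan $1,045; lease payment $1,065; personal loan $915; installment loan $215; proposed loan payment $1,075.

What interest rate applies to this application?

Credit score 717 ≥ 642; Total monthly debts = (1,045 + 1,065 + 915 + 215 + 1,075) = 4,315. DTI = 4,315/8,900 = 48.5% ≤ 50%
LTV = 104,700/154,000 = 68% ≤ 85%
Credit 717 → row 677–719; LTV 68% → column 67.01–75%. Grid cell → 6.9%.

6.9%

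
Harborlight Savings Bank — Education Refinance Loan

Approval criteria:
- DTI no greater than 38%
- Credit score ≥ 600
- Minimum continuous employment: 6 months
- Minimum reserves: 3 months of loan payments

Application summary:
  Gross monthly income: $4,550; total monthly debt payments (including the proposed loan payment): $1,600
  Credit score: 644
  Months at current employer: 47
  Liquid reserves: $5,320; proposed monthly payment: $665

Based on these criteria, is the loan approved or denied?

Debt-to-income = 1,600/4,550 = 35.2% — meets 38% limit
Credit score 644 ≥ 600 (meets)
Employment 47 ≥ 6 months
Reserves: 5,320 ÷ 665 = 8.0 months (meets 3-month minimum)
All criteria satisfied.

Approved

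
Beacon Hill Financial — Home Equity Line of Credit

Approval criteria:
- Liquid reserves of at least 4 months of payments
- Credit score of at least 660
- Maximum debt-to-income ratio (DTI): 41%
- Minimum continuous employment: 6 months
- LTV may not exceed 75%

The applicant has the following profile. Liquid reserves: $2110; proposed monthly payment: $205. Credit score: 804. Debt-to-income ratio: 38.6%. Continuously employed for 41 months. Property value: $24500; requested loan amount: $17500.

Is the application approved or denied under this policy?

Approved

Reserves: 2,110 ÷ 205 = 10.3 months (meets 4-month minimum)
Credit score 804 ≥ 660 (meets)
DTI 38.6% is within the 41% limit
Employment 41 ≥ 6 months
Loan-to-value = 17,500/24,500 = 71.4% — pass (75% max)
All criteria satisfied.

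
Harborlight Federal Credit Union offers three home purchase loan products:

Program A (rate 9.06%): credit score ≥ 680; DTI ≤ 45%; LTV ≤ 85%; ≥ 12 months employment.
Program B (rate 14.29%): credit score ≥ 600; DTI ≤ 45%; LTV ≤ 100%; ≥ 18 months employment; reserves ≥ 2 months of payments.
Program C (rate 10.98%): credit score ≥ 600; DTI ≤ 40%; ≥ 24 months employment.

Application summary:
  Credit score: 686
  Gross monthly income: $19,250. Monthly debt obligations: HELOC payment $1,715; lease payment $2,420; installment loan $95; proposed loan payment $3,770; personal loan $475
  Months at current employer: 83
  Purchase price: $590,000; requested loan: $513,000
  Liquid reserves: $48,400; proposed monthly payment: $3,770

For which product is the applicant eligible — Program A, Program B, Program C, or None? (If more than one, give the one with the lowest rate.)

Program B

Total debts = (1,715 + 2,420 + 95 + 3,770 + 475) = 8,475; DTI = 8,475/19,250 = 44%.
LTV = 513,000/590,000 = 86.9%.
Reserves = 48,400/3,770 = 12.8 months.
Program A: score 686 ≥ 680; DTI 44% ≤ 45%; LTV 86.9% > 85%; employment 83 ≥ 12 mo → does not qualify.
Program B: score 686 ≥ 600; DTI 44% ≤ 45%; LTV 86.9% ≤ 100%; employment 83 ≥ 18 mo; reserves 12.8 ≥ 2 mo → qualifies.
Program C: score 686 ≥ 600; DTI 44% > 40%; employment 83 ≥ 24 mo → does not qualify.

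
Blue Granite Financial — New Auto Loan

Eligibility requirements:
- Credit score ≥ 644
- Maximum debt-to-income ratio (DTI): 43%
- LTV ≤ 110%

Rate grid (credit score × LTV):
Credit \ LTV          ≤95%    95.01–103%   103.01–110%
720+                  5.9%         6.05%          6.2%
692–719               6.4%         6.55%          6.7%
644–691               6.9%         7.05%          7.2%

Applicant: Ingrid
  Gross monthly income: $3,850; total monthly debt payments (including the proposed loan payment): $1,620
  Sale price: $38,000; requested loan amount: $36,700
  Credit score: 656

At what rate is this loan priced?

7.05%

Credit score 656 ≥ 644; DTI = 1,620/3,850 = 42.1% ≤ 43%
LTV: 36,700 ÷ 38,000 = 96.6%, within 110% cap
Credit 656 → row 644–691; LTV 96.6% → column 95.01–103%. Grid cell → 7.05%.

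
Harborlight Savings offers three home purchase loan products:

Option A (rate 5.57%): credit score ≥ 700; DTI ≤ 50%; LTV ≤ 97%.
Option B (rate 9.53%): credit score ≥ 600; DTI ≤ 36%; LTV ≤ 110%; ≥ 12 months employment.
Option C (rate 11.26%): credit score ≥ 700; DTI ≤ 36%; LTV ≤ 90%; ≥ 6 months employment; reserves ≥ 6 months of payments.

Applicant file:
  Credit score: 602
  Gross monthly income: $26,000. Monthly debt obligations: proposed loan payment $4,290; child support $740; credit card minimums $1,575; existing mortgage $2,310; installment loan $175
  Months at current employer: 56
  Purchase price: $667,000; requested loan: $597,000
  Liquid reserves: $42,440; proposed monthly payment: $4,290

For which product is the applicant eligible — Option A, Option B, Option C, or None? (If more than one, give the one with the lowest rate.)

Option B

Total debts = (4,290 + 740 + 1,575 + 2,310 + 175) = 9,090; DTI = 9,090/26,000 = 35%.
LTV = 597,000/667,000 = 89.5%.
Reserves = 42,440/4,290 = 9.9 months.
Option A: score 602 < 700; DTI 35% ≤ 50%; LTV 89.5% ≤ 97% → does not qualify.
Option B: score 602 ≥ 600; DTI 35% ≤ 36%; LTV 89.5% ≤ 110%; employment 56 ≥ 12 mo → qualifies.
Option C: score 602 < 700; DTI 35% ≤ 36%; LTV 89.5% ≤ 90%; employment 56 ≥ 6 mo; reserves 9.9 ≥ 6 mo → does not qualify.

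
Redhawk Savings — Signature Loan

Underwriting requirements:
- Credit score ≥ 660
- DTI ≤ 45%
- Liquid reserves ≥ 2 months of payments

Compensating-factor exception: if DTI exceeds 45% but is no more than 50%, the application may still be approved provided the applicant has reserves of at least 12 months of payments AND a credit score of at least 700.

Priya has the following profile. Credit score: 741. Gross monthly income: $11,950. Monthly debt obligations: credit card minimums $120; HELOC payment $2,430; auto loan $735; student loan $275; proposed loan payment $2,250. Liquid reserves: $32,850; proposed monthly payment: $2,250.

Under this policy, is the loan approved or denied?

Approved

Credit score 741 ≥ 660 (meets base)
Total debts = (120 + 2,430 + 735 + 275 + 2,250) = 5,810. DTI = 5,810/11,950 = 48.6% > 45% — standard DTI limit exceeded.
Liquid reserves cover 32,850/2,250 = 14.6 months — ≥ 2 required
DTI 48.6% is within the 45%–50% exception band; checking compensating factors.
Override check — reserves: 14.6 mo (ok); score: 741 (ok).
Both compensating conditions met → exception applies.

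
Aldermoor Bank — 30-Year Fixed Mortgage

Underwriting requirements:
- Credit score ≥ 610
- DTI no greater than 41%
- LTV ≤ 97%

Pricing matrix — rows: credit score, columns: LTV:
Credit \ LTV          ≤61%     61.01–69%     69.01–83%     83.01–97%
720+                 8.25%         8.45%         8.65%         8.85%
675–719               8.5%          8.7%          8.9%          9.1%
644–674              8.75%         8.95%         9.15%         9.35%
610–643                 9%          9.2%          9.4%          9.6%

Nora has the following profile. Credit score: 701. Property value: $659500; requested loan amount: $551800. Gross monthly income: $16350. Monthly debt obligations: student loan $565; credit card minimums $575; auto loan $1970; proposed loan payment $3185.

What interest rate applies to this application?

9.1%

Credit score 701 ≥ 610; Total monthly debts = (565 + 575 + 1,970 + 3,185) = 6,295. DTI: 6,295 ÷ 16,350 = 38.5%, within the 41% cap
LTV = 551,800/659,500 = 83.7% ≤ 97%
Row: 701 falls in 675–719. Column: 83.7% falls in 83.01–97%. Rate = 9.1%.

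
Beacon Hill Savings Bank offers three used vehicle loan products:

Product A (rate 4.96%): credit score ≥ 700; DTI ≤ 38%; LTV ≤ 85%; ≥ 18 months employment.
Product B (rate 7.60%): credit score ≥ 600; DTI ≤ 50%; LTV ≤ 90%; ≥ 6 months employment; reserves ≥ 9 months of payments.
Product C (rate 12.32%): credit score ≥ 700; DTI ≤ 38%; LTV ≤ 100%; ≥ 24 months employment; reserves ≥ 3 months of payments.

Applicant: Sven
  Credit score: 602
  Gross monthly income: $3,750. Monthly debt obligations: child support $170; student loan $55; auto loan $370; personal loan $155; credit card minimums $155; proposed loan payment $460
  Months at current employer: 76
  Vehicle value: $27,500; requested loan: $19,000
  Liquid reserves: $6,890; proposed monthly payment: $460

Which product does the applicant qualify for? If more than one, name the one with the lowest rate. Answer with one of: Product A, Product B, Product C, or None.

Product B

Total debts = (170 + 55 + 370 + 155 + 155 + 460) = 1,365; DTI = 1,365/3,750 = 36.4%.
LTV = 19,000/27,500 = 69.1%.
Reserves = 6,890/460 = 15.0 months.
Product A: score 602 < 700; DTI 36.4% ≤ 38%; LTV 69.1% ≤ 85%; employment 76 ≥ 18 mo → does not qualify.
Product B: score 602 ≥ 600; DTI 36.4% ≤ 50%; LTV 69.1% ≤ 90%; employment 76 ≥ 6 mo; reserves 15.0 ≥ 9 mo → qualifies.
Product C: score 602 < 700; DTI 36.4% ≤ 38%; LTV 69.1% ≤ 100%; employment 76 ≥ 24 mo; reserves 15.0 ≥ 3 mo → does not qualify.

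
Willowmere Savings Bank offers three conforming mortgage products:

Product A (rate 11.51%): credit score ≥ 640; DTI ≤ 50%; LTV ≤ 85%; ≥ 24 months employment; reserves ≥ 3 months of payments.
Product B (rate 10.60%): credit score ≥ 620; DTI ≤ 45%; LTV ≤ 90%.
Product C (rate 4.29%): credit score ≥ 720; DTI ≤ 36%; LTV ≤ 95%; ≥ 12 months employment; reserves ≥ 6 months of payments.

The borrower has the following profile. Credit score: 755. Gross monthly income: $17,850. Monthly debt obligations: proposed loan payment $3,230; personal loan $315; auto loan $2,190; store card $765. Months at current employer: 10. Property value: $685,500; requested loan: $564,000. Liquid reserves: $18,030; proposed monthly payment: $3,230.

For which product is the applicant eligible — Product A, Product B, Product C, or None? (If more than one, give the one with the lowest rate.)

Product B

Total debts = (3,230 + 315 + 2,190 + 765) = 6,500; DTI = 6,500/17,850 = 36.4%.
LTV = 564,000/685,500 = 82.3%.
Reserves = 18,030/3,230 = 5.6 months.
Product A: score 755 ≥ 640; DTI 36.4% ≤ 50%; LTV 82.3% ≤ 85%; employment 10 < 24 mo; reserves 5.6 ≥ 3 mo → does not qualify.
Product B: score 755 ≥ 620; DTI 36.4% ≤ 45%; LTV 82.3% ≤ 90% → qualifies.
Product C: score 755 ≥ 720; DTI 36.4% > 36%; LTV 82.3% ≤ 95%; employment 10 < 12 mo; reserves 5.6 < 6 mo → does not qualify.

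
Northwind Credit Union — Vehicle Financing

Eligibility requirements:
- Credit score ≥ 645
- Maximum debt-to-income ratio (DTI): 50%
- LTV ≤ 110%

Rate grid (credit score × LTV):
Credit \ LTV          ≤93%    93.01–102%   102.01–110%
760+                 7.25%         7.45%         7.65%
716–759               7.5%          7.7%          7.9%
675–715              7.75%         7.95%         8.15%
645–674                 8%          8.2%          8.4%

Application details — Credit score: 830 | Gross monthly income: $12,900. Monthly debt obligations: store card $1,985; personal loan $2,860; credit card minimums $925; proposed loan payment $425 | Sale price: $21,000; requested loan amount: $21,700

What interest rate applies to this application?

Credit score 830 ≥ 645; Total monthly debts = (1,985 + 2,860 + 925 + 425) = 6,195. DTI: 6,195 ÷ 12,900 = 48%, within the 50% cap
LTV = 21,700/21,000 = 103.3% ≤ 110%
Row: 830 falls in 760+. Column: 103.3% falls in 102.01–110%. Rate = 7.65%.

7.65%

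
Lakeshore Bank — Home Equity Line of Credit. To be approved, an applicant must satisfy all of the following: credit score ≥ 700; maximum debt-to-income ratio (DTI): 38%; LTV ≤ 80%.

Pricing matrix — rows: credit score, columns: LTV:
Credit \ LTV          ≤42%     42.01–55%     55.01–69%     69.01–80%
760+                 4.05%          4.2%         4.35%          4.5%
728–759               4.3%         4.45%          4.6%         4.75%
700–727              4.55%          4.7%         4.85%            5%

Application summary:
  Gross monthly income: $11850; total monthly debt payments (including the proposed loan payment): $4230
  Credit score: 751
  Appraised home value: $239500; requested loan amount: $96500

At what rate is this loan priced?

4.3%

Credit score 751 ≥ 700; Debt-to-income = 4,230/11,850 = 35.7% — meets 38% limit
LTV = 96,500/239,500 = 40.3% ≤ 80%
Credit 751 → row 728–759; LTV 40.3% → column ≤42%. Grid cell → 4.3%.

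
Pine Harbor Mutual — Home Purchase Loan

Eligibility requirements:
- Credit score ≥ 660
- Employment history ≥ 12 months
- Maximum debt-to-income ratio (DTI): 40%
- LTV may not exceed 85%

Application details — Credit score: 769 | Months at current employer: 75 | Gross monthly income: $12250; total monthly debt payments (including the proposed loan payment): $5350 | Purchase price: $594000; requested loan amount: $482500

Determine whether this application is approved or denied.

Credit score 769 ≥ 660 (meets)
Employment 75 ≥ 12 months
DTI: 5,350 ÷ 12,250 = 43.7%, exceeds the 40% cap
LTV: 482,500 ÷ 594,000 = 81.2%, within 85% cap
Fails on DTI.

Denied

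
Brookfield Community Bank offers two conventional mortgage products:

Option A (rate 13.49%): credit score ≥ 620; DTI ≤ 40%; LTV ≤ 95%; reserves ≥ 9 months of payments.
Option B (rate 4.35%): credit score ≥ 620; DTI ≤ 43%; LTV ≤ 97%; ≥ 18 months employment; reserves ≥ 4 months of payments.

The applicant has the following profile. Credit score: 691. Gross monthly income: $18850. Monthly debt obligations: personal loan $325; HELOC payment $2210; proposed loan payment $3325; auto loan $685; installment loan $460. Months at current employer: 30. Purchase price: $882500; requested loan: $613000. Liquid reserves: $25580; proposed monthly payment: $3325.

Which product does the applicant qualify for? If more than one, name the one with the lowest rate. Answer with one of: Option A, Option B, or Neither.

Option B

Total debts = (325 + 2,210 + 3,325 + 685 + 460) = 7,005; DTI = 7,005/18,850 = 37.2%.
LTV = 613,000/882,500 = 69.5%.
Reserves = 25,580/3,325 = 7.7 months.
Option A: score 691 ≥ 620; DTI 37.2% ≤ 40%; LTV 69.5% ≤ 95%; reserves 7.7 < 9 mo → does not qualify.
Option B: score 691 ≥ 620; DTI 37.2% ≤ 43%; LTV 69.5% ≤ 97%; employment 30 ≥ 18 mo; reserves 7.7 ≥ 4 mo → qualifies.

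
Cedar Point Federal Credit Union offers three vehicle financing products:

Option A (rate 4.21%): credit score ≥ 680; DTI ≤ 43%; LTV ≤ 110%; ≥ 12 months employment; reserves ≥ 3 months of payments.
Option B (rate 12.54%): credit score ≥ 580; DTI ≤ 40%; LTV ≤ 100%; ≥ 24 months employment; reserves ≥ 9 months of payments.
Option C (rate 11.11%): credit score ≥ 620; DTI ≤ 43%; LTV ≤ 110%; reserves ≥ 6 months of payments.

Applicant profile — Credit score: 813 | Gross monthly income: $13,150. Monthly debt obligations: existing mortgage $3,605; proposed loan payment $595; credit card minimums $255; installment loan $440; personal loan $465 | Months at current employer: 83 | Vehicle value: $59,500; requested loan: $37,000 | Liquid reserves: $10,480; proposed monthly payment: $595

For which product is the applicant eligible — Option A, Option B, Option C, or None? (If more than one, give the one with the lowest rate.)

Option A

Total debts = (3,605 + 595 + 255 + 440 + 465) = 5,360; DTI = 5,360/13,150 = 40.8%.
LTV = 37,000/59,500 = 62.2%.
Reserves = 10,480/595 = 17.6 months.
Option A: score 813 ≥ 680; DTI 40.8% ≤ 43%; LTV 62.2% ≤ 110%; employment 83 ≥ 12 mo; reserves 17.6 ≥ 3 mo → qualifies.
Option B: score 813 ≥ 580; DTI 40.8% > 40%; LTV 62.2% ≤ 100%; employment 83 ≥ 24 mo; reserves 17.6 ≥ 9 mo → does not qualify.
Option C: score 813 ≥ 620; DTI 40.8% ≤ 43%; LTV 62.2% ≤ 110%; reserves 17.6 ≥ 6 mo → qualifies.
Qualifying: Option A, Option C. Lowest rate is 4.21% → Option A.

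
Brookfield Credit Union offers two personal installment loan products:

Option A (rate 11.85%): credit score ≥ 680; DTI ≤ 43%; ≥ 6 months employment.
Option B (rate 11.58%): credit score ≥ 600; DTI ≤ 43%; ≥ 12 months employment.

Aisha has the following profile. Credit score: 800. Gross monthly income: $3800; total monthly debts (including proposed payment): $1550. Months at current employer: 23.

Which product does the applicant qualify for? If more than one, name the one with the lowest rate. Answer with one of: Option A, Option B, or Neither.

DTI = 1,550/3,800 = 40.8%.
Option A: score 800 ≥ 680; DTI 40.8% ≤ 43%; employment 23 ≥ 6 mo → qualifies.
Option B: score 800 ≥ 600; DTI 40.8% ≤ 43%; employment 23 ≥ 12 mo → qualifies.
Qualifying: Option A, Option B. Lowest rate is 11.58% → Option B.

Option B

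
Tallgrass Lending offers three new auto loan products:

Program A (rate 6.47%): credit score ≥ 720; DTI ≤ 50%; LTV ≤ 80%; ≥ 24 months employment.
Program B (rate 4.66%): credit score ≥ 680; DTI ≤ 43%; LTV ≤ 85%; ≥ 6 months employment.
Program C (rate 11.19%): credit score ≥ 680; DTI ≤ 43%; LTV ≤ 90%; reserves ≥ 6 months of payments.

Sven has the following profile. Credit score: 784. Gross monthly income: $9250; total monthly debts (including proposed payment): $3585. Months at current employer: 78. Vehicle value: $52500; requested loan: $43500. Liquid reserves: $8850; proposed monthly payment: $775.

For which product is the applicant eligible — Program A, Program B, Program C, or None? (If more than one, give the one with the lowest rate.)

DTI = 3,585/9,250 = 38.8%.
LTV = 43,500/52,500 = 82.9%.
Reserves = 8,850/775 = 11.4 months.
Program A: score 784 ≥ 720; DTI 38.8% ≤ 50%; LTV 82.9% > 80%; employment 78 ≥ 24 mo → does not qualify.
Program B: score 784 ≥ 680; DTI 38.8% ≤ 43%; LTV 82.9% ≤ 85%; employment 78 ≥ 6 mo → qualifies.
Program C: score 784 ≥ 680; DTI 38.8% ≤ 43%; LTV 82.9% ≤ 90%; reserves 11.4 ≥ 6 mo → qualifies.
Qualifying: Program B, Program C. Lowest rate is 4.66% → Program B.

Program B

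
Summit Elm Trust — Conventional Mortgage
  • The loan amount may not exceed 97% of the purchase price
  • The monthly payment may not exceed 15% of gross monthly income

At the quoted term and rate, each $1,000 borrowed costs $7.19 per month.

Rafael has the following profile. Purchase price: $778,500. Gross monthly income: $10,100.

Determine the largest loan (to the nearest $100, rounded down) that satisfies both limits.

$210,700

Payment cap: 15% × $10,100 = $1,515/month.
At $7.19 per $1,000, that supports 1,515/7.19 × 1,000 ≈ $210,709 → $210,700.
LTV cap: 97% × $778,500 = $755,145 → $755,100.
Binding constraint: payment-to-income.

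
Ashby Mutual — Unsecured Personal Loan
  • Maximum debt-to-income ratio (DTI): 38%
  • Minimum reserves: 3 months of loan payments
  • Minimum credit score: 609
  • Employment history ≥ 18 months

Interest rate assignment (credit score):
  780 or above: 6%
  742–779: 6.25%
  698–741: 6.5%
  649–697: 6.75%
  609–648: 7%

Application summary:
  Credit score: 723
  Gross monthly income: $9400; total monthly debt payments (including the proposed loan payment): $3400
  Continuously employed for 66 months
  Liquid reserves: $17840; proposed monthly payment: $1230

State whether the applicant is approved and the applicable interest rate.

Approved at 6.5%

Credit score 723 ≥ 609 (meets minimum)
Employment 66 ≥ 18 months
Liquid reserves cover 17,840/1,230 = 14.5 months — ≥ 3 required
DTI = 3,400/9,400 = 36.2% ≤ 38%
All requirements met. Score 723 falls in the 698–741 tier → 6.5%.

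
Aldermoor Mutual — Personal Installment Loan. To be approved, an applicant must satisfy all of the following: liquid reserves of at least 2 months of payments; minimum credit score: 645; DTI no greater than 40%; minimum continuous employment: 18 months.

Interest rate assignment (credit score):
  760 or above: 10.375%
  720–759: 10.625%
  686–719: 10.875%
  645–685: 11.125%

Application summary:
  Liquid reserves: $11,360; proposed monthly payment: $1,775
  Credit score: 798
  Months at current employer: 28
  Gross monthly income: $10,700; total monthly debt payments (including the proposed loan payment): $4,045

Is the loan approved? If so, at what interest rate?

Approved at 10.375%

Credit score 798 ≥ 645 (meets minimum)
Employment 28 ≥ 18 months
Reserves = 11,360/1,775 = 6.4 months ≥ 2
Debt-to-income = 4,045/10,700 = 37.8% — meets 40% limit
All requirements met. Score 798 falls in the 760 or above tier → 10.375%.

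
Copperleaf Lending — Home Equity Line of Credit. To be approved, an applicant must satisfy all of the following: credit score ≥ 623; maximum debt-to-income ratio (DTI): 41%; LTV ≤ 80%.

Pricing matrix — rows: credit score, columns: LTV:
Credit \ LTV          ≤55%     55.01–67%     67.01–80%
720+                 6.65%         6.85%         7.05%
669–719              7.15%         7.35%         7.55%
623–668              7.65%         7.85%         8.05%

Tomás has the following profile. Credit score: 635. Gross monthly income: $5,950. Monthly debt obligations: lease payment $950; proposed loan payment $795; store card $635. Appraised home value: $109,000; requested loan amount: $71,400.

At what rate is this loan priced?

7.85%

Credit score 635 ≥ 623; Total monthly debts = (950 + 795 + 635) = 2,380. Debt-to-income = 2,380/5,950 = 40% — meets 41% limit
LTV = 71,400/109,000 = 65.5% ≤ 80%
Row: 635 falls in 623–668. Column: 65.5% falls in 55.01–67%. Rate = 7.85%.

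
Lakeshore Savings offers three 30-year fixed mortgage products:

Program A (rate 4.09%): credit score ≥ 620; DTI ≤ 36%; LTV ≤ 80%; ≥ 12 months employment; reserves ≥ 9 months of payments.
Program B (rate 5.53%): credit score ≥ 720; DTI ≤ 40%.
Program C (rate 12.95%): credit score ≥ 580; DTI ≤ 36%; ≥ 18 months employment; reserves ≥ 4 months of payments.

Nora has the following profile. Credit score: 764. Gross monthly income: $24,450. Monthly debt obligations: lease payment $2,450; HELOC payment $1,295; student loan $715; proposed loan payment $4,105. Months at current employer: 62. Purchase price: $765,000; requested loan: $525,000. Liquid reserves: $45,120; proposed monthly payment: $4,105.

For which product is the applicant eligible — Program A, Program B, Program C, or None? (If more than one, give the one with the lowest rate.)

Program A

Total debts = (2,450 + 1,295 + 715 + 4,105) = 8,565; DTI = 8,565/24,450 = 35%.
LTV = 525,000/765,000 = 68.6%.
Reserves = 45,120/4,105 = 11.0 months.
Program A: score 764 ≥ 620; DTI 35% ≤ 36%; LTV 68.6% ≤ 80%; employment 62 ≥ 12 mo; reserves 11.0 ≥ 9 mo → qualifies.
Program B: score 764 ≥ 720; DTI 35% ≤ 40% → qualifies.
Program C: score 764 ≥ 580; DTI 35% ≤ 36%; employment 62 ≥ 18 mo; reserves 11.0 ≥ 4 mo → qualifies.
Qualifying: Program A, Program B, Program C. Lowest rate is 4.09% → Program A.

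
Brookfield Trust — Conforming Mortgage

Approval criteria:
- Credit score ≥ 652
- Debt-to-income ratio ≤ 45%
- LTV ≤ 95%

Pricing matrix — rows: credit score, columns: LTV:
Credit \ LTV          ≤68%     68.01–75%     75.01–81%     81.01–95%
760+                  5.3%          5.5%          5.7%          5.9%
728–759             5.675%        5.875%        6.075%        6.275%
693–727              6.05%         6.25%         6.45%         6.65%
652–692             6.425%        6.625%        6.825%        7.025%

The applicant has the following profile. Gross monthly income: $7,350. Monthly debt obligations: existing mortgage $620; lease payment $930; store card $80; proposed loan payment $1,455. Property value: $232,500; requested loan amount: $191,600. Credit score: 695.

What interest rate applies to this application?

Credit score 695 ≥ 652; Total monthly debts = (620 + 930 + 80 + 1,455) = 3,085. DTI: 3,085 ÷ 7,350 = 42%, within the 45% cap
LTV = 191,600/232,500 = 82.4% ≤ 95%
Row: 695 falls in 693–727. Column: 82.4% falls in 81.01–95%. Rate = 6.65%.

6.65%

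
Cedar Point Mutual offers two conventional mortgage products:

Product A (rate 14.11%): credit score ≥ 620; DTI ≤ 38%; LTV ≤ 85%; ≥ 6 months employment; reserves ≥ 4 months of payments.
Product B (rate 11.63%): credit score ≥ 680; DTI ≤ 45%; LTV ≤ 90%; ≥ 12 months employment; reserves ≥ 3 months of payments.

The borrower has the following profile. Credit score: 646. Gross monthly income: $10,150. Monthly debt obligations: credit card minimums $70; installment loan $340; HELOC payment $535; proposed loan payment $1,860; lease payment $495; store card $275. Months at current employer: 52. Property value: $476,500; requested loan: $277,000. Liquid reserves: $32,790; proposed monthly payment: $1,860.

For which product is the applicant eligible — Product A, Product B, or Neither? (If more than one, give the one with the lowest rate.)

Total debts = (70 + 340 + 535 + 1,860 + 495 + 275) = 3,575; DTI = 3,575/10,150 = 35.2%.
LTV = 277,000/476,500 = 58.1%.
Reserves = 32,790/1,860 = 17.6 months.
Product A: score 646 ≥ 620; DTI 35.2% ≤ 38%; LTV 58.1% ≤ 85%; employment 52 ≥ 6 mo; reserves 17.6 ≥ 4 mo → qualifies.
Product B: score 646 < 680; DTI 35.2% ≤ 45%; LTV 58.1% ≤ 90%; employment 52 ≥ 12 mo; reserves 17.6 ≥ 3 mo → does not qualify.

Product A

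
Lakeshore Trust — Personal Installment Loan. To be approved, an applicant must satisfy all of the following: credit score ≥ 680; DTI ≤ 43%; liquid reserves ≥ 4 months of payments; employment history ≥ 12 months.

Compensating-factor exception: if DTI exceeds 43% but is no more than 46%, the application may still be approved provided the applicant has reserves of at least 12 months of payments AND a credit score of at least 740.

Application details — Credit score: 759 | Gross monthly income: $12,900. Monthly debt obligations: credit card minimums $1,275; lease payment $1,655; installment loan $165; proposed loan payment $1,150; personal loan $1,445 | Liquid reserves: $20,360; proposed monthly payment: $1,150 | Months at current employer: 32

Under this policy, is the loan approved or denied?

Credit score 759 ≥ 680 (meets base)
Total debts = (1,275 + 1,655 + 165 + 1,150 + 1,445) = 5,690. DTI: 5,690 ÷ 12,900 = 44.1%, over the 43% base limit.
Reserves = 20,360/1,150 = 17.7 months ≥ 4
Employment 32 ≥ 12 months
44.1% falls in the override range (43%–46%), so the compensating-factor test applies.
Reserves 17.7 ≥ 12 months; credit score 759 ≥ 740.
Both override conditions satisfied; DTI exception granted.

Approved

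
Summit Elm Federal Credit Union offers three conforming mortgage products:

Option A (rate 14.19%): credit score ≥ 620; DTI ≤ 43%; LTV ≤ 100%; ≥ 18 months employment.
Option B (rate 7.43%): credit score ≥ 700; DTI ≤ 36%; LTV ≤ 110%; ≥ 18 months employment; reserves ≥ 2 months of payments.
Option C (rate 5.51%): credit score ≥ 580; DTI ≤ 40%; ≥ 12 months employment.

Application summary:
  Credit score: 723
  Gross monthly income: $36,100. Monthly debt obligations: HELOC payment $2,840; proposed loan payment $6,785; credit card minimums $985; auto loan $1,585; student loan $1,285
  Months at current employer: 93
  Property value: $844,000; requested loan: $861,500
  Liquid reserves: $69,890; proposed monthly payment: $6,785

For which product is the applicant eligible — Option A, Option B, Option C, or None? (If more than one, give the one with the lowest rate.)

Option C

Total debts = (2,840 + 6,785 + 985 + 1,585 + 1,285) = 13,480; DTI = 13,480/36,100 = 37.3%.
LTV = 861,500/844,000 = 102.1%.
Reserves = 69,890/6,785 = 10.3 months.
Option A: score 723 ≥ 620; DTI 37.3% ≤ 43%; LTV 102.1% > 100%; employment 93 ≥ 18 mo → does not qualify.
Option B: score 723 ≥ 700; DTI 37.3% > 36%; LTV 102.1% ≤ 110%; employment 93 ≥ 18 mo; reserves 10.3 ≥ 2 mo → does not qualify.
Option C: score 723 ≥ 580; DTI 37.3% ≤ 40%; employment 93 ≥ 12 mo → qualifies.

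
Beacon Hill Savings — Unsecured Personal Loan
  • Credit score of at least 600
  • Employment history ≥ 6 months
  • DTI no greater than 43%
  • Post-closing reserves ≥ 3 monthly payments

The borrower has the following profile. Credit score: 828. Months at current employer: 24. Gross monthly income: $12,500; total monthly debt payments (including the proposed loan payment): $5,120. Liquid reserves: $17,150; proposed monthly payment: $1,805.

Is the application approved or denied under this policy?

Credit score 828 ≥ 600 (meets)
Employment 24 ≥ 6 months
Debt-to-income = 5,120/12,500 = 41% — meets 43% limit
Reserves = 17,150/1,805 = 9.5 months ≥ 3
All criteria satisfied.

Approved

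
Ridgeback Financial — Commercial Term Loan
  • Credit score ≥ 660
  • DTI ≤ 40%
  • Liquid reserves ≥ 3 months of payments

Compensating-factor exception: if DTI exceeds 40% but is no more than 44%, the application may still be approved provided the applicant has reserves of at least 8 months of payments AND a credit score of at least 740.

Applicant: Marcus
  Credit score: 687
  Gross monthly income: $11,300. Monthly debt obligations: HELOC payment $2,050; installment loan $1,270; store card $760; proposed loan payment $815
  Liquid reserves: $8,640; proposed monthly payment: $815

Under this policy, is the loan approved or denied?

Credit score 687 ≥ 660 (meets base)
Total debts = (2,050 + 1,270 + 760 + 815) = 4,895. DTI = 4,895/11,300 = 43.3% > 40% — standard DTI limit exceeded.
Liquid reserves cover 8,640/815 = 10.6 months — ≥ 3 required
43.3% falls in the override range (40%–44%), so the compensating-factor test applies.
Override check — reserves: 10.6 mo (ok); score: 687 (below 740).
Override conditions not both satisfied; exception does not apply.

Denied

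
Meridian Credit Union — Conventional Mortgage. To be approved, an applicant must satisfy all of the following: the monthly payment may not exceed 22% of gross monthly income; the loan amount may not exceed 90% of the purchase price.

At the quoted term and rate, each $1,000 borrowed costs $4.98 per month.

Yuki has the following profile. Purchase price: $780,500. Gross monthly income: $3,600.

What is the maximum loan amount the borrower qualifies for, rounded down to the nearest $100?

$159,000

Payment cap: 22% × $3,600 = $792/month.
At $4.98 per $1,000, that supports 792/4.98 × 1,000 ≈ $159,036 → $159,000.
LTV cap: 90% × $780,500 = $702,450 → $702,400.
Binding constraint: payment-to-income.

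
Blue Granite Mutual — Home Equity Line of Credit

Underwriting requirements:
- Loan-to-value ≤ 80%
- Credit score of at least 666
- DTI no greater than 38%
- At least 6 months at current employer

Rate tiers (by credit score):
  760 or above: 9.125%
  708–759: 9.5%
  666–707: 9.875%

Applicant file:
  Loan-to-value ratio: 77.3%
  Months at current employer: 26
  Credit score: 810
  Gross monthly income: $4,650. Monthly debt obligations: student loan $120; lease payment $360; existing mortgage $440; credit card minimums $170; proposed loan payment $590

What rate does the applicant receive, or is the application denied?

Approved at 9.125%

Credit score 810 ≥ 666 (meets minimum)
LTV 77.3% ≤ 80%
Total monthly debts = (120 + 360 + 440 + 170 + 590) = 1,680. DTI: 1,680 ÷ 4,650 = 36.1%, within the 38% cap
Employment 26 ≥ 6 months
All requirements met. Score 810 falls in the 760 or above tier → 9.125%.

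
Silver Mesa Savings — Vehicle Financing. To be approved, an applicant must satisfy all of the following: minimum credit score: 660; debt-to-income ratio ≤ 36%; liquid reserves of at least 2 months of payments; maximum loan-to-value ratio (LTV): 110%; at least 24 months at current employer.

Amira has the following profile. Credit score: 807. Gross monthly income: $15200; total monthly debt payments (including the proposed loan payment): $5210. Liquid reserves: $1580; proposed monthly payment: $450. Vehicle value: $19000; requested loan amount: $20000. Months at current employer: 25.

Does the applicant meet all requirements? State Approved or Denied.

Credit score 807 ≥ 660 (meets)
Debt-to-income = 5,210/15,200 = 34.3% — meets 36% limit
Reserves: 1,580 ÷ 450 = 3.5 months (meets 2-month minimum)
LTV = 20,000/19,000 = 105.3% ≤ 110%
Employment 25 ≥ 24 months
All criteria satisfied.

Approved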